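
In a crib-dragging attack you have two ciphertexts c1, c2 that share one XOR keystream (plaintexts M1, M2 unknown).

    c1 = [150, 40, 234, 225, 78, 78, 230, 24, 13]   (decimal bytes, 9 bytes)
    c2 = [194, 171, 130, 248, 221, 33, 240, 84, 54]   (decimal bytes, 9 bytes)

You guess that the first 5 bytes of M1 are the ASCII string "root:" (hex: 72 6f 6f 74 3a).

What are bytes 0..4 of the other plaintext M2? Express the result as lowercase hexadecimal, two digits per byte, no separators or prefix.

26ec076da9

First, c1 ⊕ c2 = (M1 ⊕ K) ⊕ (M2 ⊕ K) = M1 ⊕ M2, so the key drops out. Then M2 = (M1 ⊕ M2) ⊕ M1 over the first 5 bytes.
byte 0: (96 XOR c2) XOR 72 = 54 XOR 72 = 26
byte 1: (28 XOR ab) XOR 6f = 83 XOR 6f = ec
byte 2: (ea XOR 82) XOR 6f = 68 XOR 6f = 07
byte 3: (e1 XOR f8) XOR 74 = 19 XOR 74 = 6d
byte 4: (4e XOR dd) XOR 3a = 93 XOR 3a = a9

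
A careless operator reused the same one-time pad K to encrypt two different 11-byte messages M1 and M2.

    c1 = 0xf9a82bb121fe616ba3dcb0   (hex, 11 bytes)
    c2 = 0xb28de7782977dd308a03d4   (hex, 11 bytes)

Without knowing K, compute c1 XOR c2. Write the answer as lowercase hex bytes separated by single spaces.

c1 ⊕ c2 = (M1 ⊕ K) ⊕ (M2 ⊕ K) = M1 ⊕ M2 — the shared key cancels under XOR.
byte 0: f9 ^ b2 = 4b
byte 1: a8 ^ 8d = 25
byte 2: 2b ^ e7 = cc
byte 3: b1 ^ 78 = c9
byte 4: 21 ^ 29 = 08
byte 5: fe ^ 77 = 89
byte 6: 61 ^ dd = bc
byte 7: 6b ^ 30 = 5b
byte 8: a3 ^ 8a = 29
byte 9: dc ^ 03 = df
byte 10: b0 ^ d4 = 64

4b 25 cc c9 08 89 bc 5b 29 df 64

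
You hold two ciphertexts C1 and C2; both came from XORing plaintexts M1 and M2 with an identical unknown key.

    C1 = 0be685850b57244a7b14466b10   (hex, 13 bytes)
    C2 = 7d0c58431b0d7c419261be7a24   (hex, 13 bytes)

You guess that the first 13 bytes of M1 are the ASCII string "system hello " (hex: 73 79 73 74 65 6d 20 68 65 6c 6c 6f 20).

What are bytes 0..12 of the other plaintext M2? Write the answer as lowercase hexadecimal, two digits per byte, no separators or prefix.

First, C1 ⊕ C2 = (M1 ⊕ K) ⊕ (M2 ⊕ K) = M1 ⊕ M2, so the key drops out. Then M2 = (M1 ⊕ M2) ⊕ M1 over the first 13 bytes.
byte 0: (0b xor 7d) xor 73 = 76 xor 73 = 05
byte 1: (e6 xor 0c) xor 79 = ea xor 79 = 93
byte 2: (85 xor 58) xor 73 = dd xor 73 = ae
byte 3: (85 xor 43) xor 74 = c6 xor 74 = b2
byte 4: (0b xor 1b) xor 65 = 10 xor 65 = 75
byte 5: (57 xor 0d) xor 6d = 5a xor 6d = 37
byte 6: (24 xor 7c) xor 20 = 58 xor 20 = 78
byte 7: (4a xor 41) xor 68 = 0b xor 68 = 63
byte 8: (7b xor 92) xor 65 = e9 xor 65 = 8c
byte 9: (14 xor 61) xor 6c = 75 xor 6c = 19
byte 10: (46 xor be) xor 6c = f8 xor 6c = 94
byte 11: (6b xor 7a) xor 6f = 11 xor 6f = 7e
byte 12: (10 xor 24) xor 20 = 34 xor 20 = 14

0593aeb2753778638c19947e14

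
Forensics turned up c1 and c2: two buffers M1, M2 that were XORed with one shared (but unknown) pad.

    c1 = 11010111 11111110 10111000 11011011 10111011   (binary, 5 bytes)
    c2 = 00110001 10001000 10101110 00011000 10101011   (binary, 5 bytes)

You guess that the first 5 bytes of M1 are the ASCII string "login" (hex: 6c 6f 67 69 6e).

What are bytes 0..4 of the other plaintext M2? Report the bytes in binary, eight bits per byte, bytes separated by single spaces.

10001010 00011001 01110001 10101010 01111110

First, c1 ⊕ c2 = (M1 ⊕ K) ⊕ (M2 ⊕ K) = M1 ⊕ M2, so the key drops out. Then M2 = (M1 ⊕ M2) ⊕ M1 over the first 5 bytes.
byte 0: (d7 ⊕ 31) ⊕ 6c = e6 ⊕ 6c = 8a
byte 1: (fe ⊕ 88) ⊕ 6f = 76 ⊕ 6f = 19
byte 2: (b8 ⊕ ae) ⊕ 67 = 16 ⊕ 67 = 71
byte 3: (db ⊕ 18) ⊕ 69 = c3 ⊕ 69 = aa
byte 4: (bb ⊕ ab) ⊕ 6e = 10 ⊕ 6e = 7e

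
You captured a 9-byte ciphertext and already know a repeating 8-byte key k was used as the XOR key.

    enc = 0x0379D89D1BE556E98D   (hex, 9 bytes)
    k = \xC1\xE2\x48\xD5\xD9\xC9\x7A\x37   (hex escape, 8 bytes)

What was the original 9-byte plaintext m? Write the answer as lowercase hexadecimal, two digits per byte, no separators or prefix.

The 8-byte key repeats, so the effective keystream is c1 e2 48 d5 d9 c9 7a 37 c1.
byte 0: 03 ^ c1 = c2
byte 1: 79 ^ e2 = 9b
byte 2: d8 ^ 48 = 90
byte 3: 9d ^ d5 = 48
byte 4: 1b ^ d9 = c2
byte 5: e5 ^ c9 = 2c
byte 6: 56 ^ 7a = 2c
byte 7: e9 ^ 37 = de
byte 8: 8d ^ c1 = 4c

c29b9048c22c2cde4c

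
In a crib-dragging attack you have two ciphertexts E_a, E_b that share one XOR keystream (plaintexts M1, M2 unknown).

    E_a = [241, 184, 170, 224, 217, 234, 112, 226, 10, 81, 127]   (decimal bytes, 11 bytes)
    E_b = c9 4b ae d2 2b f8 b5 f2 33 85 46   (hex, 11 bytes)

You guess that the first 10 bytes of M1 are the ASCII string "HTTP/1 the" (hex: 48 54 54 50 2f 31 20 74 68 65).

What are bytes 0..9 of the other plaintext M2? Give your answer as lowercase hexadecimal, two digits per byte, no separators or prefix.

First, E_a ⊕ E_b = (M1 ⊕ K) ⊕ (M2 ⊕ K) = M1 ⊕ M2, so the key drops out. Then M2 = (M1 ⊕ M2) ⊕ M1 over the first 10 bytes.
byte 0: (f1 XOR c9) XOR 48 = 38 XOR 48 = 70
byte 1: (b8 XOR 4b) XOR 54 = f3 XOR 54 = a7
byte 2: (aa XOR ae) XOR 54 = 04 XOR 54 = 50
byte 3: (e0 XOR d2) XOR 50 = 32 XOR 50 = 62
byte 4: (d9 XOR 2b) XOR 2f = f2 XOR 2f = dd
byte 5: (ea XOR f8) XOR 31 = 12 XOR 31 = 23
byte 6: (70 XOR b5) XOR 20 = c5 XOR 20 = e5
byte 7: (e2 XOR f2) XOR 74 = 10 XOR 74 = 64
byte 8: (0a XOR 33) XOR 68 = 39 XOR 68 = 51
byte 9: (51 XOR 85) XOR 65 = d4 XOR 65 = b1

70a75062dd23e56451b1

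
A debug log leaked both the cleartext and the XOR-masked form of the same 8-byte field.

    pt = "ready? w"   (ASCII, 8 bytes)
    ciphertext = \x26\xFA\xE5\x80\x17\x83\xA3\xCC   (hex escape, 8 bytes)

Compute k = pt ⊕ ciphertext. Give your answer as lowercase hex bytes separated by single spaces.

54 9f 84 e4 6e bc 83 bb

Since ciphertext = pt ⊕ k, XORing both sides with pt gives k = pt ⊕ ciphertext.
72 ^ 26 = 54
65 ^ fa = 9f
61 ^ e5 = 84
64 ^ 80 = e4
79 ^ 17 = 6e
3f ^ 83 = bc
20 ^ a3 = 83
77 ^ cc = bb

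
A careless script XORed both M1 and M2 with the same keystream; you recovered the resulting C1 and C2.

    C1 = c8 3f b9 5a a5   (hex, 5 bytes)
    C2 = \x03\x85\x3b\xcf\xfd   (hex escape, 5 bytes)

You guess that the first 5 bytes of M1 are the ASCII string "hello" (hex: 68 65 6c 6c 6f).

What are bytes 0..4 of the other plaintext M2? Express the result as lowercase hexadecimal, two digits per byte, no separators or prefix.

First, C1 ⊕ C2 = (M1 ⊕ K) ⊕ (M2 ⊕ K) = M1 ⊕ M2, so the key drops out. Then M2 = (M1 ⊕ M2) ⊕ M1 over the first 5 bytes.
byte 0: (c8 ^ 03) ^ 68 = cb ^ 68 = a3
byte 1: (3f ^ 85) ^ 65 = ba ^ 65 = df
byte 2: (b9 ^ 3b) ^ 6c = 82 ^ 6c = ee
byte 3: (5a ^ cf) ^ 6c = 95 ^ 6c = f9
byte 4: (a5 ^ fd) ^ 6f = 58 ^ 6f = 37

a3dfeef937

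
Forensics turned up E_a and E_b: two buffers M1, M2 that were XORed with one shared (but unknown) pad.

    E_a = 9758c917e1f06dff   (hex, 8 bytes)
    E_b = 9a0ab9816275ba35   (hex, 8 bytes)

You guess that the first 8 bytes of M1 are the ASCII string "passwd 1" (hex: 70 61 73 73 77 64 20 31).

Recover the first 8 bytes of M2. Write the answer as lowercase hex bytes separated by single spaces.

7d 33 03 e5 f4 e1 f7 fb

First, E_a ⊕ E_b = (M1 ⊕ K) ⊕ (M2 ⊕ K) = M1 ⊕ M2, so the key drops out. Then M2 = (M1 ⊕ M2) ⊕ M1 over the first 8 bytes.
byte 0: (97 ^ 9a) ^ 70 = 0d ^ 70 = 7d
byte 1: (58 ^ 0a) ^ 61 = 52 ^ 61 = 33
byte 2: (c9 ^ b9) ^ 73 = 70 ^ 73 = 03
byte 3: (17 ^ 81) ^ 73 = 96 ^ 73 = e5
byte 4: (e1 ^ 62) ^ 77 = 83 ^ 77 = f4
byte 5: (f0 ^ 75) ^ 64 = 85 ^ 64 = e1
byte 6: (6d ^ ba) ^ 20 = d7 ^ 20 = f7
byte 7: (ff ^ 35) ^ 31 = ca ^ 31 = fb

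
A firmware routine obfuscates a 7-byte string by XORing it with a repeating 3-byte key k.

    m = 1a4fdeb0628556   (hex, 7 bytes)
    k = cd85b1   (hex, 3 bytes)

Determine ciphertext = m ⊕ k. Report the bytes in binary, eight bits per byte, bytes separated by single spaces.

11010111 11001010 01101111 01111101 11100111 00110100 10011011

The 3-byte key repeats, so the effective keystream is cd 85 b1 cd 85 b1 cd.
byte 0: 1a ^ cd = d7
byte 1: 4f ^ 85 = ca
byte 2: de ^ b1 = 6f
byte 3: b0 ^ cd = 7d
byte 4: 62 ^ 85 = e7
byte 5: 85 ^ b1 = 34
byte 6: 56 ^ cd = 9b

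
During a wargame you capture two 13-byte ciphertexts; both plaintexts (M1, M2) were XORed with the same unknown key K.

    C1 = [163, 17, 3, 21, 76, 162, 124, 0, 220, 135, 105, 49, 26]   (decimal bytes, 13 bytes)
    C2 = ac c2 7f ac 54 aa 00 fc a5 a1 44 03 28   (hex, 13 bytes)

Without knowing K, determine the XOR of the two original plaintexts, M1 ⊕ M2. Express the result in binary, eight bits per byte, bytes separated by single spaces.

00001111 11010011 01111100 10111001 00011000 00001000 01111100 11111100 01111001 00100110 00101101 00110010 00110010

C1 ⊕ C2 = (M1 ⊕ K) ⊕ (M2 ⊕ K) = M1 ⊕ M2 — the shared key cancels under XOR.
byte 0: 10100011 ⊕ 10101100 = 00001111
byte 1: 00010001 ⊕ 11000010 = 11010011
byte 2: 00000011 ⊕ 01111111 = 01111100
byte 3: 00010101 ⊕ 10101100 = 10111001
byte 4: 01001100 ⊕ 01010100 = 00011000
byte 5: 10100010 ⊕ 10101010 = 00001000
byte 6: 01111100 ⊕ 00000000 = 01111100
byte 7: 00000000 ⊕ 11111100 = 11111100
byte 8: 11011100 ⊕ 10100101 = 01111001
byte 9: 10000111 ⊕ 10100001 = 00100110
byte 10: 01101001 ⊕ 01000100 = 00101101
byte 11: 00110001 ⊕ 00000011 = 00110010
byte 12: 00011010 ⊕ 00101000 = 00110010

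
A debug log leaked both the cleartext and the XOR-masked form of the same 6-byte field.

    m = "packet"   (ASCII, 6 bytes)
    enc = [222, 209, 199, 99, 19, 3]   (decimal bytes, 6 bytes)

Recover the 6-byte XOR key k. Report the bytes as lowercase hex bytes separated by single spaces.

ae b0 a4 08 76 77

Since enc = m ⊕ k, XORing both sides with m gives k = m ⊕ enc.
70 ⊕ de = ae
61 ⊕ d1 = b0
63 ⊕ c7 = a4
6b ⊕ 63 = 08
65 ⊕ 13 = 76
74 ⊕ 03 = 77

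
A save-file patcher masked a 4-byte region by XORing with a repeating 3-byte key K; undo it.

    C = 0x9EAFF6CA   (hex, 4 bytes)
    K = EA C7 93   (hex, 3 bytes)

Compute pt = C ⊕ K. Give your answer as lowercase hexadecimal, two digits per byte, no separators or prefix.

The 3-byte key repeats, so the effective keystream is ea c7 93 ea.
byte 0: 158 xor 234 = 116
byte 1: 175 xor 199 = 104
byte 2: 246 xor 147 = 101
byte 3: 202 xor 234 =  32

74686520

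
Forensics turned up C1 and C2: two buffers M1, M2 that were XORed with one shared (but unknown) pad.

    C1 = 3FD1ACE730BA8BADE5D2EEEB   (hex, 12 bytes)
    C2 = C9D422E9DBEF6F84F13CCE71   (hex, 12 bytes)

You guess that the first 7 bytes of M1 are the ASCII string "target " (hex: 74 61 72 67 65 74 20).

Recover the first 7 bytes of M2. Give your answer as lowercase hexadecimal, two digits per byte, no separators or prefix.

8264fc698e21c4

First, C1 ⊕ C2 = (M1 ⊕ K) ⊕ (M2 ⊕ K) = M1 ⊕ M2, so the key drops out. Then M2 = (M1 ⊕ M2) ⊕ M1 over the first 7 bytes.
byte 0: (3f xor c9) xor 74 = f6 xor 74 = 82
byte 1: (d1 xor d4) xor 61 = 05 xor 61 = 64
byte 2: (ac xor 22) xor 72 = 8e xor 72 = fc
byte 3: (e7 xor e9) xor 67 = 0e xor 67 = 69
byte 4: (30 xor db) xor 65 = eb xor 65 = 8e
byte 5: (ba xor ef) xor 74 = 55 xor 74 = 21
byte 6: (8b xor 6f) xor 20 = e4 xor 20 = c4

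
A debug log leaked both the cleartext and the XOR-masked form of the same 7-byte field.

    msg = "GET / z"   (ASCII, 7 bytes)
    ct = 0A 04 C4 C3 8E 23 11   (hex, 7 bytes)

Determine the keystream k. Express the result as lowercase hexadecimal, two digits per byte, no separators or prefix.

4d4190e3a1036b

Since ct = msg ⊕ k, XORing both sides with msg gives k = msg ⊕ ct.
01000111 xor 00001010 = 01001101
01000101 xor 00000100 = 01000001
01010100 xor 11000100 = 10010000
00100000 xor 11000011 = 11100011
00101111 xor 10001110 = 10100001
00100000 xor 00100011 = 00000011
01111010 xor 00010001 = 01101011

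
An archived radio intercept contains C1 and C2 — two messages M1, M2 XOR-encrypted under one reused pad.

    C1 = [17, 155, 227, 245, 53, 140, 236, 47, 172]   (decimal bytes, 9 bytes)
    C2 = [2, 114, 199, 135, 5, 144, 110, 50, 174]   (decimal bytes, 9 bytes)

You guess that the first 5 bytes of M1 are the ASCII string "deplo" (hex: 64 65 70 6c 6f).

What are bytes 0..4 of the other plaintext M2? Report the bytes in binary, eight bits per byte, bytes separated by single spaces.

First, C1 ⊕ C2 = (M1 ⊕ K) ⊕ (M2 ⊕ K) = M1 ⊕ M2, so the key drops out. Then M2 = (M1 ⊕ M2) ⊕ M1 over the first 5 bytes.
byte 0: (11 XOR 02) XOR 64 = 13 XOR 64 = 77
byte 1: (9b XOR 72) XOR 65 = e9 XOR 65 = 8c
byte 2: (e3 XOR c7) XOR 70 = 24 XOR 70 = 54
byte 3: (f5 XOR 87) XOR 6c = 72 XOR 6c = 1e
byte 4: (35 XOR 05) XOR 6f = 30 XOR 6f = 5f

01110111 10001100 01010100 00011110 01011111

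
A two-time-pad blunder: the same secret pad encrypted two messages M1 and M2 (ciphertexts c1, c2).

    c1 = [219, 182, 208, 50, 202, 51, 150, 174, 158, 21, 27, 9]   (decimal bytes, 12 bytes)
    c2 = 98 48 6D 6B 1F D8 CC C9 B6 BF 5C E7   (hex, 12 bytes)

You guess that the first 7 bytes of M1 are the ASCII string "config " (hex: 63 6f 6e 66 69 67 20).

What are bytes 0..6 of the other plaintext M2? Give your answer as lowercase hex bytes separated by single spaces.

First, c1 ⊕ c2 = (M1 ⊕ K) ⊕ (M2 ⊕ K) = M1 ⊕ M2, so the key drops out. Then M2 = (M1 ⊕ M2) ⊕ M1 over the first 7 bytes.
byte 0: (db XOR 98) XOR 63 = 43 XOR 63 = 20
byte 1: (b6 XOR 48) XOR 6f = fe XOR 6f = 91
byte 2: (d0 XOR 6d) XOR 6e = bd XOR 6e = d3
byte 3: (32 XOR 6b) XOR 66 = 59 XOR 66 = 3f
byte 4: (ca XOR 1f) XOR 69 = d5 XOR 69 = bc
byte 5: (33 XOR d8) XOR 67 = eb XOR 67 = 8c
byte 6: (96 XOR cc) XOR 20 = 5a XOR 20 = 7a

20 91 d3 3f bc 8c 7a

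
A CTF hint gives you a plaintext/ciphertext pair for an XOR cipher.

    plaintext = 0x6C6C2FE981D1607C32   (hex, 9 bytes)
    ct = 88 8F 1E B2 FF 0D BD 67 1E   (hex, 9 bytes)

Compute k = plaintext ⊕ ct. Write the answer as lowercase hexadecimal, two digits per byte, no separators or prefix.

e4e3315b7edcdd1b2c

Since ct = plaintext ⊕ k, XORing both sides with plaintext gives k = plaintext ⊕ ct.
byte 0: 108 XOR 136 = 228
byte 1: 108 XOR 143 = 227
byte 2:  47 XOR  30 =  49
byte 3: 233 XOR 178 =  91
byte 4: 129 XOR 255 = 126
byte 5: 209 XOR  13 = 220
byte 6:  96 XOR 189 = 221
byte 7: 124 XOR 103 =  27
byte 8:  50 XOR  30 =  44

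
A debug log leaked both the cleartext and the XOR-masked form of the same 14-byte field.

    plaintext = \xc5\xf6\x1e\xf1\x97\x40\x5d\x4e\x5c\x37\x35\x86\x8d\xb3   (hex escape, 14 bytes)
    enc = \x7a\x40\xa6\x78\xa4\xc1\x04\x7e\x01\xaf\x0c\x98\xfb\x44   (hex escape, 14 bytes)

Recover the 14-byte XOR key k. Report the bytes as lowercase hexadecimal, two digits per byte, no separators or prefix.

bfb6b889338159305d98391e76f7

Since enc = plaintext ⊕ k, XORing both sides with plaintext gives k = plaintext ⊕ enc.
byte 0: 197 xor 122 = 191
byte 1: 246 xor  64 = 182
byte 2:  30 xor 166 = 184
byte 3: 241 xor 120 = 137
byte 4: 151 xor 164 =  51
byte 5:  64 xor 193 = 129
byte 6:  93 xor   4 =  89
byte 7:  78 xor 126 =  48
byte 8:  92 xor   1 =  93
byte 9:  55 xor 175 = 152
byte 10:  53 xor  12 =  57
byte 11: 134 xor 152 =  30
byte 12: 141 xor 251 = 118
byte 13: 179 xor  68 = 247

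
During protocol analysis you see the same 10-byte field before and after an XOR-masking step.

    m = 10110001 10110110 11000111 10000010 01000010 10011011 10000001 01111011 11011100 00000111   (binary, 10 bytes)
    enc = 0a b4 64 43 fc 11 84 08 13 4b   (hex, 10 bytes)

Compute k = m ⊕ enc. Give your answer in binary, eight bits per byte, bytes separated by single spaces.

10111011 00000010 10100011 11000001 10111110 10001010 00000101 01110011 11001111 01001100

Since enc = m ⊕ k, XORing both sides with m gives k = m ⊕ enc.
byte 0: b1 XOR 0a = bb
byte 1: b6 XOR b4 = 02
byte 2: c7 XOR 64 = a3
byte 3: 82 XOR 43 = c1
byte 4: 42 XOR fc = be
byte 5: 9b XOR 11 = 8a
byte 6: 81 XOR 84 = 05
byte 7: 7b XOR 08 = 73
byte 8: dc XOR 13 = cf
byte 9: 07 XOR 4b = 4c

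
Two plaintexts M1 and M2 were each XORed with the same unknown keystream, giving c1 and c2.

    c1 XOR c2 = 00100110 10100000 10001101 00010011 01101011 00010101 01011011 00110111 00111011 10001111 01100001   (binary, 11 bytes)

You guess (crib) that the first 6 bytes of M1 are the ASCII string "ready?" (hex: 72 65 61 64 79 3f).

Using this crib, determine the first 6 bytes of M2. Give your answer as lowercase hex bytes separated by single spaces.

54 c5 ec 77 12 2a

Since c1 ⊕ c2 = M1 ⊕ M2, XORing with the guessed M1 bytes yields the corresponding M2 bytes: M2 = (c1 ⊕ c2) ⊕ M1.
00100110 XOR 01110010 = 01010100
10100000 XOR 01100101 = 11000101
10001101 XOR 01100001 = 11101100
00010011 XOR 01100100 = 01110111
01101011 XOR 01111001 = 00010010
00010101 XOR 00111111 = 00101010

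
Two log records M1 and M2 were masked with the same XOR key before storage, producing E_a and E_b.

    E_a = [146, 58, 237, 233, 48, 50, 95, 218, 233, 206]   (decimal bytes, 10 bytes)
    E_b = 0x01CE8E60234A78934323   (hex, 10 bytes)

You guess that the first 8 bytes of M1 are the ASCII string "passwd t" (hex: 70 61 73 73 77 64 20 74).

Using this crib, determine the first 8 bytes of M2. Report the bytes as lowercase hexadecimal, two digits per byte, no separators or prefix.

e39510fa641c073d

First, E_a ⊕ E_b = (M1 ⊕ K) ⊕ (M2 ⊕ K) = M1 ⊕ M2, so the key drops out. Then M2 = (M1 ⊕ M2) ⊕ M1 over the first 8 bytes.
byte 0: (92 ^ 01) ^ 70 = 93 ^ 70 = e3
byte 1: (3a ^ ce) ^ 61 = f4 ^ 61 = 95
byte 2: (ed ^ 8e) ^ 73 = 63 ^ 73 = 10
byte 3: (e9 ^ 60) ^ 73 = 89 ^ 73 = fa
byte 4: (30 ^ 23) ^ 77 = 13 ^ 77 = 64
byte 5: (32 ^ 4a) ^ 64 = 78 ^ 64 = 1c
byte 6: (5f ^ 78) ^ 20 = 27 ^ 20 = 07
byte 7: (da ^ 93) ^ 74 = 49 ^ 74 = 3d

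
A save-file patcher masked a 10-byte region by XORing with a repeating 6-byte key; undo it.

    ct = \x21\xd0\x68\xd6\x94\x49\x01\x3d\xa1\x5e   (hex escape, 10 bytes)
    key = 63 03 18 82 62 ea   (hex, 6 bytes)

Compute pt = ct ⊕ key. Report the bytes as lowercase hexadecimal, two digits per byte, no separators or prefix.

The 6-byte key repeats, so the effective keystream is 63 03 18 82 62 ea 63 03 18 82.
byte 0: 21 xor 63 = 42
byte 1: d0 xor 03 = d3
byte 2: 68 xor 18 = 70
byte 3: d6 xor 82 = 54
byte 4: 94 xor 62 = f6
byte 5: 49 xor ea = a3
byte 6: 01 xor 63 = 62
byte 7: 3d xor 03 = 3e
byte 8: a1 xor 18 = b9
byte 9: 5e xor 82 = dc

42d37054f6a3623eb9dc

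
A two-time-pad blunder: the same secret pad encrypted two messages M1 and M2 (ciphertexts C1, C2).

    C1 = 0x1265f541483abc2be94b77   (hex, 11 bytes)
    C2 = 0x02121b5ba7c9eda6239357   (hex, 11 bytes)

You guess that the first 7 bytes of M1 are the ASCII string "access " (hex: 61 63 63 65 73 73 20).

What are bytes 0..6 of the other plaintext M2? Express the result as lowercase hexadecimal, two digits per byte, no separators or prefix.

First, C1 ⊕ C2 = (M1 ⊕ K) ⊕ (M2 ⊕ K) = M1 ⊕ M2, so the key drops out. Then M2 = (M1 ⊕ M2) ⊕ M1 over the first 7 bytes.
byte 0: (12 xor 02) xor 61 = 10 xor 61 = 71
byte 1: (65 xor 12) xor 63 = 77 xor 63 = 14
byte 2: (f5 xor 1b) xor 63 = ee xor 63 = 8d
byte 3: (41 xor 5b) xor 65 = 1a xor 65 = 7f
byte 4: (48 xor a7) xor 73 = ef xor 73 = 9c
byte 5: (3a xor c9) xor 73 = f3 xor 73 = 80
byte 6: (bc xor ed) xor 20 = 51 xor 20 = 71

71148d7f9c8071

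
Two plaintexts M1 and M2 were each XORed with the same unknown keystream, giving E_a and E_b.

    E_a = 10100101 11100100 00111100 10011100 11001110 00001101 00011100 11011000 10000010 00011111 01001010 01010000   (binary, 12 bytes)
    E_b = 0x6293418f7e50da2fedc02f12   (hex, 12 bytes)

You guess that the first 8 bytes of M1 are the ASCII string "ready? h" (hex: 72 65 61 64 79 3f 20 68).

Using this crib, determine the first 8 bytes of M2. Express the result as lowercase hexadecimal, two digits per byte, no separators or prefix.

First, E_a ⊕ E_b = (M1 ⊕ K) ⊕ (M2 ⊕ K) = M1 ⊕ M2, so the key drops out. Then M2 = (M1 ⊕ M2) ⊕ M1 over the first 8 bytes.
byte 0: (a5 ^ 62) ^ 72 = c7 ^ 72 = b5
byte 1: (e4 ^ 93) ^ 65 = 77 ^ 65 = 12
byte 2: (3c ^ 41) ^ 61 = 7d ^ 61 = 1c
byte 3: (9c ^ 8f) ^ 64 = 13 ^ 64 = 77
byte 4: (ce ^ 7e) ^ 79 = b0 ^ 79 = c9
byte 5: (0d ^ 50) ^ 3f = 5d ^ 3f = 62
byte 6: (1c ^ da) ^ 20 = c6 ^ 20 = e6
byte 7: (d8 ^ 2f) ^ 68 = f7 ^ 68 = 9f

b5121c77c962e69f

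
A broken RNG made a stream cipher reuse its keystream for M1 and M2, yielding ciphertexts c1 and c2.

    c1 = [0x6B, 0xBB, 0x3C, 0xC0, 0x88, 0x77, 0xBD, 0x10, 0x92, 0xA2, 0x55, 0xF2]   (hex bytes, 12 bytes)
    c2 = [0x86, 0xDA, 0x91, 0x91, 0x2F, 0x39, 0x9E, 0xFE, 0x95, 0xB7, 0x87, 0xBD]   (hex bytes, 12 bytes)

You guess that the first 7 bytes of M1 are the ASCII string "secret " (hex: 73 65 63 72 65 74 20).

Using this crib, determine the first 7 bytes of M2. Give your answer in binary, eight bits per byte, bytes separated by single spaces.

10011110 00000100 11001110 00100011 11000010 00111010 00000011

First, c1 ⊕ c2 = (M1 ⊕ K) ⊕ (M2 ⊕ K) = M1 ⊕ M2, so the key drops out. Then M2 = (M1 ⊕ M2) ⊕ M1 over the first 7 bytes.
byte 0: (6b ^ 86) ^ 73 = ed ^ 73 = 9e
byte 1: (bb ^ da) ^ 65 = 61 ^ 65 = 04
byte 2: (3c ^ 91) ^ 63 = ad ^ 63 = ce
byte 3: (c0 ^ 91) ^ 72 = 51 ^ 72 = 23
byte 4: (88 ^ 2f) ^ 65 = a7 ^ 65 = c2
byte 5: (77 ^ 39) ^ 74 = 4e ^ 74 = 3a
byte 6: (bd ^ 9e) ^ 20 = 23 ^ 20 = 03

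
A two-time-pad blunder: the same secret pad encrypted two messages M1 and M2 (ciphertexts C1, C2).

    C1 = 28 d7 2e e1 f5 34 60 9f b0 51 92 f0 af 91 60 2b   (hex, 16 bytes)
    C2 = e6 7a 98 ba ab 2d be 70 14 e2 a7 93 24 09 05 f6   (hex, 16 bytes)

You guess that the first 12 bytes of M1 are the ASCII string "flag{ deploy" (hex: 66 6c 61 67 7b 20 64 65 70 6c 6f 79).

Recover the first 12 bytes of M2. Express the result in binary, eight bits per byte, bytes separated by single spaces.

First, C1 ⊕ C2 = (M1 ⊕ K) ⊕ (M2 ⊕ K) = M1 ⊕ M2, so the key drops out. Then M2 = (M1 ⊕ M2) ⊕ M1 over the first 12 bytes.
byte 0: (28 XOR e6) XOR 66 = ce XOR 66 = a8
byte 1: (d7 XOR 7a) XOR 6c = ad XOR 6c = c1
byte 2: (2e XOR 98) XOR 61 = b6 XOR 61 = d7
byte 3: (e1 XOR ba) XOR 67 = 5b XOR 67 = 3c
byte 4: (f5 XOR ab) XOR 7b = 5e XOR 7b = 25
byte 5: (34 XOR 2d) XOR 20 = 19 XOR 20 = 39
byte 6: (60 XOR be) XOR 64 = de XOR 64 = ba
byte 7: (9f XOR 70) XOR 65 = ef XOR 65 = 8a
byte 8: (b0 XOR 14) XOR 70 = a4 XOR 70 = d4
byte 9: (51 XOR e2) XOR 6c = b3 XOR 6c = df
byte 10: (92 XOR a7) XOR 6f = 35 XOR 6f = 5a
byte 11: (f0 XOR 93) XOR 79 = 63 XOR 79 = 1a

10101000 11000001 11010111 00111100 00100101 00111001 10111010 10001010 11010100 11011111 01011010 00011010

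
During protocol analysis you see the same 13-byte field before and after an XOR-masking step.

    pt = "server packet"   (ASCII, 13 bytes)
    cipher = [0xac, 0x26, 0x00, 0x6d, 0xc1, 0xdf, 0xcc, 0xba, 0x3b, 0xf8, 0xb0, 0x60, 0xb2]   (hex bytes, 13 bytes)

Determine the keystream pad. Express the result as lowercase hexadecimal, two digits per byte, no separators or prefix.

Since cipher = pt ⊕ pad, XORing both sides with pt gives pad = pt ⊕ cipher.
73 xor ac = df
65 xor 26 = 43
72 xor 00 = 72
76 xor 6d = 1b
65 xor c1 = a4
72 xor df = ad
20 xor cc = ec
70 xor ba = ca
61 xor 3b = 5a
63 xor f8 = 9b
6b xor b0 = db
65 xor 60 = 05
74 xor b2 = c6

df43721ba4adecca5a9bdb05c6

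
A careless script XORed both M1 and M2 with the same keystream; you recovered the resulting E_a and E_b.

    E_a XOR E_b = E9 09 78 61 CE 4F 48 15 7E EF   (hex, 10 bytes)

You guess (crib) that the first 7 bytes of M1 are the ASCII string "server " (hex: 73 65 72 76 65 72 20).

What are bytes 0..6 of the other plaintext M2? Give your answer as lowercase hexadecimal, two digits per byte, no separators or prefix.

Since E_a ⊕ E_b = M1 ⊕ M2, XORing with the guessed M1 bytes yields the corresponding M2 bytes: M2 = (E_a ⊕ E_b) ⊕ M1.
e9 ^ 73 = 9a
09 ^ 65 = 6c
78 ^ 72 = 0a
61 ^ 76 = 17
ce ^ 65 = ab
4f ^ 72 = 3d
48 ^ 20 = 68

9a6c0a17ab3d68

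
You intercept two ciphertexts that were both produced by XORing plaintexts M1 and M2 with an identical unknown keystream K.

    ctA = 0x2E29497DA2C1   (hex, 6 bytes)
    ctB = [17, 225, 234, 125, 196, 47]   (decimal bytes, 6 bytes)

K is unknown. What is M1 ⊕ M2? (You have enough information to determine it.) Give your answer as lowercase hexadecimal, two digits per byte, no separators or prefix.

3fc8a30066ee

ctA ⊕ ctB = (M1 ⊕ K) ⊕ (M2 ⊕ K) = M1 ⊕ M2 — the shared key cancels under XOR.
2e xor 11 = 3f
29 xor e1 = c8
49 xor ea = a3
7d xor 7d = 00
a2 xor c4 = 66
c1 xor 2f = ee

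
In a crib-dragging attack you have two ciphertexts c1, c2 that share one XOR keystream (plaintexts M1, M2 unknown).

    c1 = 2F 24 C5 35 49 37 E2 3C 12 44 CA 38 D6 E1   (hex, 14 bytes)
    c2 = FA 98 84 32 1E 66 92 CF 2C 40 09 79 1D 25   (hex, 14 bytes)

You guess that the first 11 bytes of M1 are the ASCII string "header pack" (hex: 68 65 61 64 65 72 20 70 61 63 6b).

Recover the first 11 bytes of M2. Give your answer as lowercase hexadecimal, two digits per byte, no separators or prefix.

bdd92063322350835f67a8

First, c1 ⊕ c2 = (M1 ⊕ K) ⊕ (M2 ⊕ K) = M1 ⊕ M2, so the key drops out. Then M2 = (M1 ⊕ M2) ⊕ M1 over the first 11 bytes.
byte 0: (2f xor fa) xor 68 = d5 xor 68 = bd
byte 1: (24 xor 98) xor 65 = bc xor 65 = d9
byte 2: (c5 xor 84) xor 61 = 41 xor 61 = 20
byte 3: (35 xor 32) xor 64 = 07 xor 64 = 63
byte 4: (49 xor 1e) xor 65 = 57 xor 65 = 32
byte 5: (37 xor 66) xor 72 = 51 xor 72 = 23
byte 6: (e2 xor 92) xor 20 = 70 xor 20 = 50
byte 7: (3c xor cf) xor 70 = f3 xor 70 = 83
byte 8: (12 xor 2c) xor 61 = 3e xor 61 = 5f
byte 9: (44 xor 40) xor 63 = 04 xor 63 = 67
byte 10: (ca xor 09) xor 6b = c3 xor 6b = a8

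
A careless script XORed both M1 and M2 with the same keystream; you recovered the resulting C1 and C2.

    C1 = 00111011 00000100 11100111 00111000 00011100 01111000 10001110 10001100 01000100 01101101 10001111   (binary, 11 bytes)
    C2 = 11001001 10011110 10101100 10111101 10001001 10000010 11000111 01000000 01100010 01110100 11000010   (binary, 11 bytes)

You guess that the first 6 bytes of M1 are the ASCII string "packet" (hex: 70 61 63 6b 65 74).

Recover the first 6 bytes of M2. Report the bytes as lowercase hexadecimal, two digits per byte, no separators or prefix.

82fb28eef08e

First, C1 ⊕ C2 = (M1 ⊕ K) ⊕ (M2 ⊕ K) = M1 ⊕ M2, so the key drops out. Then M2 = (M1 ⊕ M2) ⊕ M1 over the first 6 bytes.
byte 0: (3b ⊕ c9) ⊕ 70 = f2 ⊕ 70 = 82
byte 1: (04 ⊕ 9e) ⊕ 61 = 9a ⊕ 61 = fb
byte 2: (e7 ⊕ ac) ⊕ 63 = 4b ⊕ 63 = 28
byte 3: (38 ⊕ bd) ⊕ 6b = 85 ⊕ 6b = ee
byte 4: (1c ⊕ 89) ⊕ 65 = 95 ⊕ 65 = f0
byte 5: (78 ⊕ 82) ⊕ 74 = fa ⊕ 74 = 8e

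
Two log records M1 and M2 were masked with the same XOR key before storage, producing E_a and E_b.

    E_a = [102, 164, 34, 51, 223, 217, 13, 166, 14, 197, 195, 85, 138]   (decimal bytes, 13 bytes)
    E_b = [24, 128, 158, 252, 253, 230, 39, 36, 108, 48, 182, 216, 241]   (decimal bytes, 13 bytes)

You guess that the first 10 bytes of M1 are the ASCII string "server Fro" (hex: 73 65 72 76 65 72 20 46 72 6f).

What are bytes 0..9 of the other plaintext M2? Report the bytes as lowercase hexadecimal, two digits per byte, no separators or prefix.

0d41ceb9474d0ac4109a

First, E_a ⊕ E_b = (M1 ⊕ K) ⊕ (M2 ⊕ K) = M1 ⊕ M2, so the key drops out. Then M2 = (M1 ⊕ M2) ⊕ M1 over the first 10 bytes.
byte 0: (66 xor 18) xor 73 = 7e xor 73 = 0d
byte 1: (a4 xor 80) xor 65 = 24 xor 65 = 41
byte 2: (22 xor 9e) xor 72 = bc xor 72 = ce
byte 3: (33 xor fc) xor 76 = cf xor 76 = b9
byte 4: (df xor fd) xor 65 = 22 xor 65 = 47
byte 5: (d9 xor e6) xor 72 = 3f xor 72 = 4d
byte 6: (0d xor 27) xor 20 = 2a xor 20 = 0a
byte 7: (a6 xor 24) xor 46 = 82 xor 46 = c4
byte 8: (0e xor 6c) xor 72 = 62 xor 72 = 10
byte 9: (c5 xor 30) xor 6f = f5 xor 6f = 9a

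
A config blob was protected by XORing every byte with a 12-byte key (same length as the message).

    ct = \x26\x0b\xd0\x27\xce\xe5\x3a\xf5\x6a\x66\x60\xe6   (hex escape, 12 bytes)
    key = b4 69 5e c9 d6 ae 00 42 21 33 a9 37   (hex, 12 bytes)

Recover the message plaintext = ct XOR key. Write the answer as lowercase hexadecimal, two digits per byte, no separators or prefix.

XOR is its own inverse, so applying the key byte-wise gives the result directly.
 38 XOR 180 = 146
 11 XOR 105 =  98
208 XOR  94 = 142
 39 XOR 201 = 238
206 XOR 214 =  24
229 XOR 174 =  75
 58 XOR   0 =  58
245 XOR  66 = 183
106 XOR  33 =  75
102 XOR  51 =  85
 96 XOR 169 = 201
230 XOR  55 = 209

92628eee184b3ab74b55c9d1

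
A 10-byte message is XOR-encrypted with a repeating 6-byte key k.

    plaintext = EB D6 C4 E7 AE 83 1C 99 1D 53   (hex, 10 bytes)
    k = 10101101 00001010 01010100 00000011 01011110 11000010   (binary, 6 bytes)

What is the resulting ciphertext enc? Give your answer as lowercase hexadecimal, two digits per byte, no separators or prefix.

The 6-byte key repeats, so the effective keystream is ad 0a 54 03 5e c2 ad 0a 54 03.
byte 0: 11101011 ⊕ 10101101 = 01000110
byte 1: 11010110 ⊕ 00001010 = 11011100
byte 2: 11000100 ⊕ 01010100 = 10010000
byte 3: 11100111 ⊕ 00000011 = 11100100
byte 4: 10101110 ⊕ 01011110 = 11110000
byte 5: 10000011 ⊕ 11000010 = 01000001
byte 6: 00011100 ⊕ 10101101 = 10110001
byte 7: 10011001 ⊕ 00001010 = 10010011
byte 8: 00011101 ⊕ 01010100 = 01001001
byte 9: 01010011 ⊕ 00000011 = 01010000

46dc90e4f041b1934950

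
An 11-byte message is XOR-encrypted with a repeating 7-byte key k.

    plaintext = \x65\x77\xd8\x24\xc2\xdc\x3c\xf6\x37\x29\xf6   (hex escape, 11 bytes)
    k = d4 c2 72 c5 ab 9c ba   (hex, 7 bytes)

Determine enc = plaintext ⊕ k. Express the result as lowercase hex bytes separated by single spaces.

b1 b5 aa e1 69 40 86 22 f5 5b 33

The 7-byte key repeats, so the effective keystream is d4 c2 72 c5 ab 9c ba d4 c2 72 c5.
byte 0: 65 XOR d4 = b1
byte 1: 77 XOR c2 = b5
byte 2: d8 XOR 72 = aa
byte 3: 24 XOR c5 = e1
byte 4: c2 XOR ab = 69
byte 5: dc XOR 9c = 40
byte 6: 3c XOR ba = 86
byte 7: f6 XOR d4 = 22
byte 8: 37 XOR c2 = f5
byte 9: 29 XOR 72 = 5b
byte 10: f6 XOR c5 = 33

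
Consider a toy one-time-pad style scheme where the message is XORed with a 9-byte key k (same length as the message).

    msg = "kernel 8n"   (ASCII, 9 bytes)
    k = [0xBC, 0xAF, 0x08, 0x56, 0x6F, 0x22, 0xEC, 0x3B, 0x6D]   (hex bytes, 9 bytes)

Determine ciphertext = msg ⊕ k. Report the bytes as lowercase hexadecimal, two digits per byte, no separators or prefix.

byte 0: 107 XOR 188 = 215
byte 1: 101 XOR 175 = 202
byte 2: 114 XOR   8 = 122
byte 3: 110 XOR  86 =  56
byte 4: 101 XOR 111 =  10
byte 5: 108 XOR  34 =  78
byte 6:  32 XOR 236 = 204
byte 7:  56 XOR  59 =   3
byte 8: 110 XOR 109 =   3

d7ca7a380a4ecc0303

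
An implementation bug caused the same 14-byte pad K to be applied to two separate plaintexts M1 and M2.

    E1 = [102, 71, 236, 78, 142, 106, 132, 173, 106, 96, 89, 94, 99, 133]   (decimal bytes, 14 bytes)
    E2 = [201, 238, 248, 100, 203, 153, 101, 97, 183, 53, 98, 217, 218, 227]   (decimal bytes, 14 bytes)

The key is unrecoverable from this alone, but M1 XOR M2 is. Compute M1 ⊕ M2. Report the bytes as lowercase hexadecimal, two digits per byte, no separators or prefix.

afa9142a45f3e1ccdd553b87b966

E1 ⊕ E2 = (M1 ⊕ K) ⊕ (M2 ⊕ K) = M1 ⊕ M2 — the shared key cancels under XOR.
66 xor c9 = af
47 xor ee = a9
ec xor f8 = 14
4e xor 64 = 2a
8e xor cb = 45
6a xor 99 = f3
84 xor 65 = e1
ad xor 61 = cc
6a xor b7 = dd
60 xor 35 = 55
59 xor 62 = 3b
5e xor d9 = 87
63 xor da = b9
85 xor e3 = 66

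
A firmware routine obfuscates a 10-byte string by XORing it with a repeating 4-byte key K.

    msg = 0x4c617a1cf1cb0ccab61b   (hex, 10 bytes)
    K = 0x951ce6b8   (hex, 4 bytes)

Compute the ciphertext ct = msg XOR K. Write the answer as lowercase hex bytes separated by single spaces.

d9 7d 9c a4 64 d7 ea 72 23 07

The 4-byte key repeats, so the effective keystream is 95 1c e6 b8 95 1c e6 b8 95 1c.
byte 0: 4c ^ 95 = d9
byte 1: 61 ^ 1c = 7d
byte 2: 7a ^ e6 = 9c
byte 3: 1c ^ b8 = a4
byte 4: f1 ^ 95 = 64
byte 5: cb ^ 1c = d7
byte 6: 0c ^ e6 = ea
byte 7: ca ^ b8 = 72
byte 8: b6 ^ 95 = 23
byte 9: 1b ^ 1c = 07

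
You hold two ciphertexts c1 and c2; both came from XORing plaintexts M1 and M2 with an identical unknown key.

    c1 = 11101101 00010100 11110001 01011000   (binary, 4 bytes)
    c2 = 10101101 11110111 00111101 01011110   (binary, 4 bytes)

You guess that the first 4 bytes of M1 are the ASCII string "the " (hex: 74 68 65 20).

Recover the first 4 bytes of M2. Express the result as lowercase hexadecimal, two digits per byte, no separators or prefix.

348ba926

First, c1 ⊕ c2 = (M1 ⊕ K) ⊕ (M2 ⊕ K) = M1 ⊕ M2, so the key drops out. Then M2 = (M1 ⊕ M2) ⊕ M1 over the first 4 bytes.
byte 0: (ed xor ad) xor 74 = 40 xor 74 = 34
byte 1: (14 xor f7) xor 68 = e3 xor 68 = 8b
byte 2: (f1 xor 3d) xor 65 = cc xor 65 = a9
byte 3: (58 xor 5e) xor 20 = 06 xor 20 = 26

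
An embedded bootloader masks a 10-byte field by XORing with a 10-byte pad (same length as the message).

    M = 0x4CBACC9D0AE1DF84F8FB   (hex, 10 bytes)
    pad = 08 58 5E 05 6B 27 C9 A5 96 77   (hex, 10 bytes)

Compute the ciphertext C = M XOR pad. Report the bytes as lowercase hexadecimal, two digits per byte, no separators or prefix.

XOR is its own inverse, so applying the key byte-wise gives the result directly.
 76 ⊕   8 =  68
186 ⊕  88 = 226
204 ⊕  94 = 146
157 ⊕   5 = 152
 10 ⊕ 107 =  97
225 ⊕  39 = 198
223 ⊕ 201 =  22
132 ⊕ 165 =  33
248 ⊕ 150 = 110
251 ⊕ 119 = 140

44e2929861c616216e8c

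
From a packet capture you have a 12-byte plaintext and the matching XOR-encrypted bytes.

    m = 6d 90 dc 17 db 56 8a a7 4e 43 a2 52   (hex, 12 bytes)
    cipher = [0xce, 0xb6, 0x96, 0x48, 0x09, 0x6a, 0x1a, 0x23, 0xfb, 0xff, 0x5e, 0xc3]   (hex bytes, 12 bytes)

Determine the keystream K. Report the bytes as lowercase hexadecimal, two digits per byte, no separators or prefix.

Since cipher = m ⊕ K, XORing both sides with m gives K = m ⊕ cipher.
109 xor 206 = 163
144 xor 182 =  38
220 xor 150 =  74
 23 xor  72 =  95
219 xor   9 = 210
 86 xor 106 =  60
138 xor  26 = 144
167 xor  35 = 132
 78 xor 251 = 181
 67 xor 255 = 188
162 xor  94 = 252
 82 xor 195 = 145

a3264a5fd23c9084b5bcfc91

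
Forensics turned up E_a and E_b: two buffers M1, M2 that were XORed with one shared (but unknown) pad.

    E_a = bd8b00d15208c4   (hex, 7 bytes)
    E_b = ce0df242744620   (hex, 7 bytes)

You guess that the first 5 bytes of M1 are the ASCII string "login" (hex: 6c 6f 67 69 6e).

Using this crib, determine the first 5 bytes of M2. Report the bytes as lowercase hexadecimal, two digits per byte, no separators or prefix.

1fe995fa48

First, E_a ⊕ E_b = (M1 ⊕ K) ⊕ (M2 ⊕ K) = M1 ⊕ M2, so the key drops out. Then M2 = (M1 ⊕ M2) ⊕ M1 over the first 5 bytes.
byte 0: (bd xor ce) xor 6c = 73 xor 6c = 1f
byte 1: (8b xor 0d) xor 6f = 86 xor 6f = e9
byte 2: (00 xor f2) xor 67 = f2 xor 67 = 95
byte 3: (d1 xor 42) xor 69 = 93 xor 69 = fa
byte 4: (52 xor 74) xor 6e = 26 xor 6e = 48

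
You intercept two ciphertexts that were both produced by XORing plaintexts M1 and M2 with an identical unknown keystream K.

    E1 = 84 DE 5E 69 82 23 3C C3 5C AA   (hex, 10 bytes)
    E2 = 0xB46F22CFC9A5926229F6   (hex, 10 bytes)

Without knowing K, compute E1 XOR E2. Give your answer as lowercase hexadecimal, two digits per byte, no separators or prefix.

30b17ca64b86aea1755c

E1 ⊕ E2 = (M1 ⊕ K) ⊕ (M2 ⊕ K) = M1 ⊕ M2 — the shared key cancels under XOR.
84 ^ b4 = 30
de ^ 6f = b1
5e ^ 22 = 7c
69 ^ cf = a6
82 ^ c9 = 4b
23 ^ a5 = 86
3c ^ 92 = ae
c3 ^ 62 = a1
5c ^ 29 = 75
aa ^ f6 = 5c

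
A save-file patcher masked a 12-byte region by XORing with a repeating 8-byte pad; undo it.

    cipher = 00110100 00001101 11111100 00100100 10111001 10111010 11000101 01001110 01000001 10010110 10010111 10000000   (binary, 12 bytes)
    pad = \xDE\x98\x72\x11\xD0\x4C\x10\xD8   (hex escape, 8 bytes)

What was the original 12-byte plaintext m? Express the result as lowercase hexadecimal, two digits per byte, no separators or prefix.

ea958e3569f6d5969f0ee591

The 8-byte key repeats, so the effective keystream is de 98 72 11 d0 4c 10 d8 de 98 72 11.
byte 0: 34 ⊕ de = ea
byte 1: 0d ⊕ 98 = 95
byte 2: fc ⊕ 72 = 8e
byte 3: 24 ⊕ 11 = 35
byte 4: b9 ⊕ d0 = 69
byte 5: ba ⊕ 4c = f6
byte 6: c5 ⊕ 10 = d5
byte 7: 4e ⊕ d8 = 96
byte 8: 41 ⊕ de = 9f
byte 9: 96 ⊕ 98 = 0e
byte 10: 97 ⊕ 72 = e5
byte 11: 80 ⊕ 11 = 91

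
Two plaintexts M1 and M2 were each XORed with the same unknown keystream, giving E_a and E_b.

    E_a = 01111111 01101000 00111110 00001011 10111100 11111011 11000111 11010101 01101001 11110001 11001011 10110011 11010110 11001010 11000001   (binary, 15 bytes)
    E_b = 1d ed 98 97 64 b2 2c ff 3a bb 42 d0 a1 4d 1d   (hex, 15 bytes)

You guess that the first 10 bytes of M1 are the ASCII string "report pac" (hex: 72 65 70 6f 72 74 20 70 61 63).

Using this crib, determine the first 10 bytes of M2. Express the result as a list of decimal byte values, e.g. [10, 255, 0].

First, E_a ⊕ E_b = (M1 ⊕ K) ⊕ (M2 ⊕ K) = M1 ⊕ M2, so the key drops out. Then M2 = (M1 ⊕ M2) ⊕ M1 over the first 10 bytes.
byte 0: (7f ^ 1d) ^ 72 = 62 ^ 72 = 10
byte 1: (68 ^ ed) ^ 65 = 85 ^ 65 = e0
byte 2: (3e ^ 98) ^ 70 = a6 ^ 70 = d6
byte 3: (0b ^ 97) ^ 6f = 9c ^ 6f = f3
byte 4: (bc ^ 64) ^ 72 = d8 ^ 72 = aa
byte 5: (fb ^ b2) ^ 74 = 49 ^ 74 = 3d
byte 6: (c7 ^ 2c) ^ 20 = eb ^ 20 = cb
byte 7: (d5 ^ ff) ^ 70 = 2a ^ 70 = 5a
byte 8: (69 ^ 3a) ^ 61 = 53 ^ 61 = 32
byte 9: (f1 ^ bb) ^ 63 = 4a ^ 63 = 29

[16, 224, 214, 243, 170, 61, 203, 90, 50, 41]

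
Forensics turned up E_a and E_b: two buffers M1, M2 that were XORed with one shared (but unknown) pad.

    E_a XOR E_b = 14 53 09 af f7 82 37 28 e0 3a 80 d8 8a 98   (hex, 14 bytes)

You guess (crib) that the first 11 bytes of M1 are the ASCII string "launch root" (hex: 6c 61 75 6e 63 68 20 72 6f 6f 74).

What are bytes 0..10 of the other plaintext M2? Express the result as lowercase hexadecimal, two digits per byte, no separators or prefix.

78327cc194ea175a8f55f4

Since E_a ⊕ E_b = M1 ⊕ M2, XORing with the guessed M1 bytes yields the corresponding M2 bytes: M2 = (E_a ⊕ E_b) ⊕ M1.
 20 ⊕ 108 = 120
 83 ⊕  97 =  50
  9 ⊕ 117 = 124
175 ⊕ 110 = 193
247 ⊕  99 = 148
130 ⊕ 104 = 234
 55 ⊕  32 =  23
 40 ⊕ 114 =  90
224 ⊕ 111 = 143
 58 ⊕ 111 =  85
128 ⊕ 116 = 244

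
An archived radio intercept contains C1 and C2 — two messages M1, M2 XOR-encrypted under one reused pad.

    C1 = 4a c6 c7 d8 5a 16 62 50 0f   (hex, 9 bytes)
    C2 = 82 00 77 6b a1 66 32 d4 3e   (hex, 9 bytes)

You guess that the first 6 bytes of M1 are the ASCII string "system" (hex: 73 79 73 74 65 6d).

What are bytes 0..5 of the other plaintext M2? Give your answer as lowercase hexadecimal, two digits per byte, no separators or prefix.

First, C1 ⊕ C2 = (M1 ⊕ K) ⊕ (M2 ⊕ K) = M1 ⊕ M2, so the key drops out. Then M2 = (M1 ⊕ M2) ⊕ M1 over the first 6 bytes.
byte 0: (4a ^ 82) ^ 73 = c8 ^ 73 = bb
byte 1: (c6 ^ 00) ^ 79 = c6 ^ 79 = bf
byte 2: (c7 ^ 77) ^ 73 = b0 ^ 73 = c3
byte 3: (d8 ^ 6b) ^ 74 = b3 ^ 74 = c7
byte 4: (5a ^ a1) ^ 65 = fb ^ 65 = 9e
byte 5: (16 ^ 66) ^ 6d = 70 ^ 6d = 1d

bbbfc3c79e1d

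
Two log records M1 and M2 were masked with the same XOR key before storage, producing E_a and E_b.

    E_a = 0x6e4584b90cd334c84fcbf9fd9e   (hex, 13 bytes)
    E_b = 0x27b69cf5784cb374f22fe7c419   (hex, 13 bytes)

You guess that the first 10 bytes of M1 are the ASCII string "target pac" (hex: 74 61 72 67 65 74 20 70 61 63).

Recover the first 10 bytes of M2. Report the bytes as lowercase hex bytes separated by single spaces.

First, E_a ⊕ E_b = (M1 ⊕ K) ⊕ (M2 ⊕ K) = M1 ⊕ M2, so the key drops out. Then M2 = (M1 ⊕ M2) ⊕ M1 over the first 10 bytes.
byte 0: (6e xor 27) xor 74 = 49 xor 74 = 3d
byte 1: (45 xor b6) xor 61 = f3 xor 61 = 92
byte 2: (84 xor 9c) xor 72 = 18 xor 72 = 6a
byte 3: (b9 xor f5) xor 67 = 4c xor 67 = 2b
byte 4: (0c xor 78) xor 65 = 74 xor 65 = 11
byte 5: (d3 xor 4c) xor 74 = 9f xor 74 = eb
byte 6: (34 xor b3) xor 20 = 87 xor 20 = a7
byte 7: (c8 xor 74) xor 70 = bc xor 70 = cc
byte 8: (4f xor f2) xor 61 = bd xor 61 = dc
byte 9: (cb xor 2f) xor 63 = e4 xor 63 = 87

3d 92 6a 2b 11 eb a7 cc dc 87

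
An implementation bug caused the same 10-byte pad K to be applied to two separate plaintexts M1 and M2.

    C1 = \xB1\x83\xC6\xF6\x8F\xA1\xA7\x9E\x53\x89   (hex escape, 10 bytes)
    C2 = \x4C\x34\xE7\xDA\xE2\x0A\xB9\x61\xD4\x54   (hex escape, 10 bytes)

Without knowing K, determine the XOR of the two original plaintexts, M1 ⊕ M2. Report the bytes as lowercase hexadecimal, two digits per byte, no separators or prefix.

C1 ⊕ C2 = (M1 ⊕ K) ⊕ (M2 ⊕ K) = M1 ⊕ M2 — the shared key cancels under XOR.
b1 xor 4c = fd
83 xor 34 = b7
c6 xor e7 = 21
f6 xor da = 2c
8f xor e2 = 6d
a1 xor 0a = ab
a7 xor b9 = 1e
9e xor 61 = ff
53 xor d4 = 87
89 xor 54 = dd

fdb7212c6dab1eff87dd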